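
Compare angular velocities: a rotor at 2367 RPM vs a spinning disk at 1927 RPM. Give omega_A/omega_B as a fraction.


Given: RPM_A = 2367, RPM_B = 1927
omega = 2*pi*RPM/60, so omega_A/omega_B = RPM_A / RPM_B
omega_A/omega_B = 2367 / 1927
omega_A/omega_B = 2367/1927

2367/1927


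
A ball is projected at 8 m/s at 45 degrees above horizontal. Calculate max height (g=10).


Given: v0 = 8 m/s, theta = 45 deg, g = 10 m/s^2
sin^2(45) = 1/2
Using H = v0^2 * sin^2(theta) / (2*g)
H = 8^2 * 1/2 / (2*10)
H = 64 * 1/2 / 20
H = 32 / 20
H = 8/5 m

8/5 m


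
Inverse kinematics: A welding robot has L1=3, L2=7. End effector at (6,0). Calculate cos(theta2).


Given: L1 = 3, L2 = 7, target (x, y) = (6, 0)
Using cos(theta2) = (x^2 + y^2 - L1^2 - L2^2) / (2*L1*L2)
x^2 + y^2 = 6^2 + 0 = 36
L1^2 + L2^2 = 9 + 49 = 58
Numerator = 36 - 58 = -22
Denominator = 2*3*7 = 42
cos(theta2) = -22/42 = -11/21

-11/21


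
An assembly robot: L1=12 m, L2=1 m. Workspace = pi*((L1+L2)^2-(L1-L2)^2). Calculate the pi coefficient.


Given: L1 = 12, L2 = 1
(L1+L2)^2 = (13)^2 = 169
(L1-L2)^2 = (11)^2 = 121
Difference = 169 - 121 = 48
This equals 4*L1*L2 = 4*12*1 = 48
Workspace area = 48*pi

48


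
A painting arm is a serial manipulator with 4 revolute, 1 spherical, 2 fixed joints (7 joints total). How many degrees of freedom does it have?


Given: serial robot with 4 revolute, 1 spherical, 2 fixed joints
DOF contribution per joint type: revolute=1, prismatic=1, spherical=3, fixed=0
DOF = 4*1 + 1*3 + 2*0
DOF = 7

7


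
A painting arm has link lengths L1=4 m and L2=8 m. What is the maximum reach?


Given: L1 = 4 m, L2 = 8 m
For a 2-link planar arm, max reach = L1 + L2 (fully extended)
Max reach = 4 + 8
Max reach = 12 m

12 m


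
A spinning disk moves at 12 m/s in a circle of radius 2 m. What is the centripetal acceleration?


Given: v = 12 m/s, r = 2 m
Using a_c = v^2 / r
a_c = 12^2 / 2
a_c = 144 / 2
a_c = 72 m/s^2

72 m/s^2


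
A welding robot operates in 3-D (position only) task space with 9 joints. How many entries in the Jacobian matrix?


Given: task space dimension = 3, joints = 9
Jacobian is a 3 x 9 matrix
Total entries = rows * columns
Total = 3 * 9
Total = 27

27


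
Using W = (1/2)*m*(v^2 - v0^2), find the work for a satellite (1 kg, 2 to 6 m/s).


Given: m = 1 kg, v0 = 2 m/s, v = 6 m/s
Using W = (1/2)*m*(v^2 - v0^2)
v^2 = 6^2 = 36
v0^2 = 2^2 = 4
v^2 - v0^2 = 36 - 4 = 32
W = (1/2)*1*32 = 16 J

16 J


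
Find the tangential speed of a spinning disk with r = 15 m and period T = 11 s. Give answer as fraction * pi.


Given: radius r = 15 m, period T = 11 s
Using v = 2*pi*r / T
v = 2*pi*15 / 11
v = 30*pi / 11
v = 30/11*pi m/s

30/11*pi m/s


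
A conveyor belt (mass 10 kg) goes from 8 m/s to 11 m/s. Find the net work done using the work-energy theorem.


Given: m = 10 kg, v0 = 8 m/s, v = 11 m/s
Using W = (1/2)*m*(v^2 - v0^2)
v^2 = 11^2 = 121
v0^2 = 8^2 = 64
v^2 - v0^2 = 121 - 64 = 57
W = (1/2)*10*57 = 285 J

285 J


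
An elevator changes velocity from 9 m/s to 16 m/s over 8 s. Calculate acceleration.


Given: initial velocity v0 = 9 m/s, final velocity v = 16 m/s, time t = 8 s
Using a = (v - v0) / t
a = (16 - 9) / 8
a = 7 / 8
a = 7/8 m/s^2

7/8 m/s^2


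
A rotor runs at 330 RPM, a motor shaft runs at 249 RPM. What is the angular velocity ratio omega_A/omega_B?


Given: RPM_A = 330, RPM_B = 249
omega = 2*pi*RPM/60, so omega_A/omega_B = RPM_A / RPM_B
omega_A/omega_B = 330 / 249
omega_A/omega_B = 110/83

110/83


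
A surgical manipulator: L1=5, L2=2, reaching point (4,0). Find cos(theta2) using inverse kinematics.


Given: L1 = 5, L2 = 2, target (x, y) = (4, 0)
Using cos(theta2) = (x^2 + y^2 - L1^2 - L2^2) / (2*L1*L2)
x^2 + y^2 = 4^2 + 0 = 16
L1^2 + L2^2 = 25 + 4 = 29
Numerator = 16 - 29 = -13
Denominator = 2*5*2 = 20
cos(theta2) = -13/20 = -13/20

-13/20


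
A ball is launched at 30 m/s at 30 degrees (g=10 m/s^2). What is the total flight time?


Given: v0 = 30 m/s, theta = 30 deg, g = 10 m/s^2
sin(30) = 1/2
Using T = 2*v0*sin(theta) / g
T = 2*30*1/2 / 10
T = 30 / 10
T = 3 s

3 s


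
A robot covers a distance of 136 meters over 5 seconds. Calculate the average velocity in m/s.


Given: distance d = 136 m, time t = 5 s
Using v = d / t
v = 136 / 5
v = 136/5 m/s

136/5 m/s


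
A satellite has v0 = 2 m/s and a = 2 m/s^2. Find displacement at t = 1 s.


Given: v0 = 2 m/s, a = 2 m/s^2, t = 1 s
Using s = v0*t + (1/2)*a*t^2
s = 2*1 + (1/2)*2*1^2
s = 2 + (1/2)*2
s = 2 + 1
s = 3

3 m


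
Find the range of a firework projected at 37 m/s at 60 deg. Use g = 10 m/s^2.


Given: v0 = 37 m/s, theta = 60 deg, g = 10 m/s^2
sin(2*60) = sin(120) = sqrt(3)/2
Using R = v0^2 * sin(2*theta) / g
R = 37^2 * (sqrt(3)/2) / 10
R = 1369 * sqrt(3) / 20
R = 1369/20*sqrt(3) m

1369/20*sqrt(3) m


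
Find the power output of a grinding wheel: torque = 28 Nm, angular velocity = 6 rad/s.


Given: tau = 28 Nm, omega = 6 rad/s
Using P = tau * omega
P = 28 * 6
P = 168 W

168 W


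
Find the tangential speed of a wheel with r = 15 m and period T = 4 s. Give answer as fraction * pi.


Given: radius r = 15 m, period T = 4 s
Using v = 2*pi*r / T
v = 2*pi*15 / 4
v = 30*pi / 4
v = 15/2*pi m/s

15/2*pi m/s


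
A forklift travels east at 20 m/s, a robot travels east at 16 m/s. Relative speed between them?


Given: v_A = 20 m/s east, v_B = 16 m/s east
Both move in the same direction; relative speed = |v_A - v_B|
|20 - 16| = |4|
= 4 m/s

4 m/s


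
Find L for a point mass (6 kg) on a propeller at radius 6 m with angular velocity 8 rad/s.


Given: m = 6 kg, r = 6 m, omega = 8 rad/s
For a point mass: I = m*r^2
I = 6*6^2 = 6*36 = 216
L = I*omega = 216*8
L = 1728 kg*m^2/s

1728 kg*m^2/s


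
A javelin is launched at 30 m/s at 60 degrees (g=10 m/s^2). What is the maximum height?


Given: v0 = 30 m/s, theta = 60 deg, g = 10 m/s^2
sin^2(60) = 3/4
Using H = v0^2 * sin^2(theta) / (2*g)
H = 30^2 * 3/4 / (2*10)
H = 900 * 3/4 / 20
H = 675 / 20
H = 135/4 m

135/4 m


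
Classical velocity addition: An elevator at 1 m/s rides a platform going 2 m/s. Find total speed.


Given: object velocity = 1 m/s, platform velocity = 2 m/s (same direction)
Using classical velocity addition: v_total = v_object + v_platform
v_total = 1 + 2
v_total = 3 m/s

3 m/s


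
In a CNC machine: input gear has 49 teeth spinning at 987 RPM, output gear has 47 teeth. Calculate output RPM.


Given: N1 = 49 teeth, w1 = 987 RPM, N2 = 47 teeth
Using N1*w1 = N2*w2
w2 = N1*w1 / N2
w2 = 49*987 / 47
w2 = 48363 / 47
w2 = 1029 RPM

1029 RPM


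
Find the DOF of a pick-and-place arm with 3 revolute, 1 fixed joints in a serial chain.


Given: serial robot with 3 revolute, 1 fixed joints
DOF contribution per joint type: revolute=1, prismatic=1, spherical=3, fixed=0
DOF = 3*1 + 1*0
DOF = 3

3


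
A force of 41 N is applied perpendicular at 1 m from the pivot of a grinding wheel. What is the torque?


Given: F = 41 N, r = 1 m, angle = 90 deg (perpendicular)
Using tau = F * r * sin(90)
sin(90) = 1
tau = 41 * 1 * 1
tau = 41 Nm

41 Nm


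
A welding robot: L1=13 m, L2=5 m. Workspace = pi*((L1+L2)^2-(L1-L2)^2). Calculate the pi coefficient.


Given: L1 = 13, L2 = 5
(L1+L2)^2 = (18)^2 = 324
(L1-L2)^2 = (8)^2 = 64
Difference = 324 - 64 = 260
This equals 4*L1*L2 = 4*13*5 = 260
Workspace area = 260*pi

260


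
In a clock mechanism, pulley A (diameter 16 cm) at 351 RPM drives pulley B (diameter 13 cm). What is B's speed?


Given: D1 = 16 cm, w1 = 351 RPM, D2 = 13 cm
Using D1*w1 = D2*w2
w2 = D1*w1 / D2
w2 = 16*351 / 13
w2 = 5616 / 13
w2 = 432 RPM

432 RPM


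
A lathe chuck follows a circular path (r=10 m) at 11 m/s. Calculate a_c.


Given: v = 11 m/s, r = 10 m
Using a_c = v^2 / r
a_c = 11^2 / 10
a_c = 121 / 10
a_c = 121/10 m/s^2

121/10 m/s^2


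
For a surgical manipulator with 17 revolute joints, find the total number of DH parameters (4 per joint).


Given: 17 joints, 4 DH parameters per joint (d, theta, a, alpha)
Total DH parameters = number_of_joints * 4
Total = 17 * 4
Total = 68

68


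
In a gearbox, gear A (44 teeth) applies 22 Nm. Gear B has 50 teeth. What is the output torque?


Given: N1 = 44, N2 = 50, T1 = 22 Nm
Using T2/T1 = N2/N1
T2 = T1 * N2 / N1
T2 = 22 * 50 / 44
T2 = 1100 / 44
T2 = 25 Nm

25 Nm


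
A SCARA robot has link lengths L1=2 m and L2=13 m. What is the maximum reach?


Given: L1 = 2 m, L2 = 13 m
For a 2-link planar arm, max reach = L1 + L2 (fully extended)
Max reach = 2 + 13
Max reach = 15 m

15 m


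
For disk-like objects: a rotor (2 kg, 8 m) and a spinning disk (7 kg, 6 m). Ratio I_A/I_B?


Given: M1=2 kg, R1=8 m, M2=7 kg, R2=6 m
For a disk: I = (1/2)*M*R^2, so I_A/I_B = (M1*R1^2)/(M2*R2^2)
M1*R1^2 = 2*64 = 128
M2*R2^2 = 7*36 = 252
I_A/I_B = 128/252 = 32/63

32/63


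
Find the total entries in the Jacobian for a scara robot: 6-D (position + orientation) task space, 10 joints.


Given: task space dimension = 6, joints = 10
Jacobian is a 6 x 10 matrix
Total entries = rows * columns
Total = 6 * 10
Total = 60

60


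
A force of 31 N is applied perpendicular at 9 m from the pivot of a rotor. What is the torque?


Given: F = 31 N, r = 9 m, angle = 90 deg (perpendicular)
Using tau = F * r * sin(90)
sin(90) = 1
tau = 31 * 9 * 1
tau = 279 Nm

279 Nm


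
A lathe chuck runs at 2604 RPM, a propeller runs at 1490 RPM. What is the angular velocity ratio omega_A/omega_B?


Given: RPM_A = 2604, RPM_B = 1490
omega = 2*pi*RPM/60, so omega_A/omega_B = RPM_A / RPM_B
omega_A/omega_B = 2604 / 1490
omega_A/omega_B = 1302/745

1302/745


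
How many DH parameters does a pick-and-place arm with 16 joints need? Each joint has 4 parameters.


Given: 16 joints, 4 DH parameters per joint (d, theta, a, alpha)
Total DH parameters = number_of_joints * 4
Total = 16 * 4
Total = 64

64


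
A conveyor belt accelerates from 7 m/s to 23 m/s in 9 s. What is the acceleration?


Given: initial velocity v0 = 7 m/s, final velocity v = 23 m/s, time t = 9 s
Using a = (v - v0) / t
a = (23 - 7) / 9
a = 16 / 9
a = 16/9 m/s^2

16/9 m/s^2


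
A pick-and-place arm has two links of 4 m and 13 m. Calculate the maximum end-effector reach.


Given: L1 = 4 m, L2 = 13 m
For a 2-link planar arm, max reach = L1 + L2 (fully extended)
Max reach = 4 + 13
Max reach = 17 m

17 m


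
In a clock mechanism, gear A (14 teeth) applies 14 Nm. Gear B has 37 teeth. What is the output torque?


Given: N1 = 14, N2 = 37, T1 = 14 Nm
Using T2/T1 = N2/N1
T2 = T1 * N2 / N1
T2 = 14 * 37 / 14
T2 = 518 / 14
T2 = 37 Nm

37 Nm


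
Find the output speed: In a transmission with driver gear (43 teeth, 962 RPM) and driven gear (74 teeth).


Given: N1 = 43 teeth, w1 = 962 RPM, N2 = 74 teeth
Using N1*w1 = N2*w2
w2 = N1*w1 / N2
w2 = 43*962 / 74
w2 = 41366 / 74
w2 = 559 RPM

559 RPM


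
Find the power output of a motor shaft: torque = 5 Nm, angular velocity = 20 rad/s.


Given: tau = 5 Nm, omega = 20 rad/s
Using P = tau * omega
P = 5 * 20
P = 100 W

100 W


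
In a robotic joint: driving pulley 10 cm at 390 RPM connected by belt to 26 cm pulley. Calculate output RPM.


Given: D1 = 10 cm, w1 = 390 RPM, D2 = 26 cm
Using D1*w1 = D2*w2
w2 = D1*w1 / D2
w2 = 10*390 / 26
w2 = 3900 / 26
w2 = 150 RPM

150 RPM


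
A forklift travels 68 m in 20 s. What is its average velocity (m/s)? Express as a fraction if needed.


Given: distance d = 68 m, time t = 20 s
Using v = d / t
v = 68 / 20
v = 17/5 m/s

17/5 m/s


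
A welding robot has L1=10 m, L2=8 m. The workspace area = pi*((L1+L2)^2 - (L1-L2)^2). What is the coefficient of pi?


Given: L1 = 10, L2 = 8
(L1+L2)^2 = (18)^2 = 324
(L1-L2)^2 = (2)^2 = 4
Difference = 324 - 4 = 320
This equals 4*L1*L2 = 4*10*8 = 320
Workspace area = 320*pi

320


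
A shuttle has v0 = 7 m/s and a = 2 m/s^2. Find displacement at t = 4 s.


Given: v0 = 7 m/s, a = 2 m/s^2, t = 4 s
Using s = v0*t + (1/2)*a*t^2
s = 7*4 + (1/2)*2*4^2
s = 28 + (1/2)*32
s = 28 + 16
s = 44

44 m


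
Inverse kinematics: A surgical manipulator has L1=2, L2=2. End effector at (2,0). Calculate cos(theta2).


Given: L1 = 2, L2 = 2, target (x, y) = (2, 0)
Using cos(theta2) = (x^2 + y^2 - L1^2 - L2^2) / (2*L1*L2)
x^2 + y^2 = 2^2 + 0 = 4
L1^2 + L2^2 = 4 + 4 = 8
Numerator = 4 - 8 = -4
Denominator = 2*2*2 = 8
cos(theta2) = -4/8 = -1/2

-1/2


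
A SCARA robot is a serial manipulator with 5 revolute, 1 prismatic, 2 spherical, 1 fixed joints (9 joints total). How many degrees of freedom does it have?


Given: serial robot with 5 revolute, 1 prismatic, 2 spherical, 1 fixed joints
DOF contribution per joint type: revolute=1, prismatic=1, spherical=3, fixed=0
DOF = 5*1 + 1*1 + 2*3 + 1*0
DOF = 12

12


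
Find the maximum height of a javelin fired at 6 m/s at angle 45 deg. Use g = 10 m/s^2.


Given: v0 = 6 m/s, theta = 45 deg, g = 10 m/s^2
sin^2(45) = 1/2
Using H = v0^2 * sin^2(theta) / (2*g)
H = 6^2 * 1/2 / (2*10)
H = 36 * 1/2 / 20
H = 18 / 20
H = 9/10 m

9/10 m


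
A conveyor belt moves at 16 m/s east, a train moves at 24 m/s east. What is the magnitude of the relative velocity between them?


Given: v_A = 16 m/s east, v_B = 24 m/s east
Both move in the same direction; relative speed = |v_A - v_B|
|16 - 24| = |-8|
= 8 m/s

8 m/s


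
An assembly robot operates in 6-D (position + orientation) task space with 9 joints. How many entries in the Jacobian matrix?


Given: task space dimension = 6, joints = 9
Jacobian is a 6 x 9 matrix
Total entries = rows * columns
Total = 6 * 9
Total = 54

54


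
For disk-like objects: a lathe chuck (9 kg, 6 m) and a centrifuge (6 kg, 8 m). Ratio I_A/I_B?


Given: M1=9 kg, R1=6 m, M2=6 kg, R2=8 m
For a disk: I = (1/2)*M*R^2, so I_A/I_B = (M1*R1^2)/(M2*R2^2)
M1*R1^2 = 9*36 = 324
M2*R2^2 = 6*64 = 384
I_A/I_B = 324/384 = 27/32

27/32


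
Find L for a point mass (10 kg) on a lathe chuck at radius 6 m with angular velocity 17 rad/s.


Given: m = 10 kg, r = 6 m, omega = 17 rad/s
For a point mass: I = m*r^2
I = 10*6^2 = 10*36 = 360
L = I*omega = 360*17
L = 6120 kg*m^2/s

6120 kg*m^2/s


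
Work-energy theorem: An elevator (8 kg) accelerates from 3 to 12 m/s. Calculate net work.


Given: m = 8 kg, v0 = 3 m/s, v = 12 m/s
Using W = (1/2)*m*(v^2 - v0^2)
v^2 = 12^2 = 144
v0^2 = 3^2 = 9
v^2 - v0^2 = 144 - 9 = 135
W = (1/2)*8*135 = 540 J

540 J


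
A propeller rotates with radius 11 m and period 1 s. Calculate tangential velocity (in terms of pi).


Given: radius r = 11 m, period T = 1 s
Using v = 2*pi*r / T
v = 2*pi*11 / 1
v = 22*pi / 1
v = 22*pi m/s

22*pi m/s


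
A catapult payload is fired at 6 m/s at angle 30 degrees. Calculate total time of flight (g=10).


Given: v0 = 6 m/s, theta = 30 deg, g = 10 m/s^2
sin(30) = 1/2
Using T = 2*v0*sin(theta) / g
T = 2*6*1/2 / 10
T = 6 / 10
T = 3/5 s

3/5 s


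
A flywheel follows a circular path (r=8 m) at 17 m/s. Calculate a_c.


Given: v = 17 m/s, r = 8 m
Using a_c = v^2 / r
a_c = 17^2 / 8
a_c = 289 / 8
a_c = 289/8 m/s^2

289/8 m/s^2


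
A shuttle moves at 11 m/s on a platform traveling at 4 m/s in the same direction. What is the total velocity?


Given: object velocity = 11 m/s, platform velocity = 4 m/s (same direction)
Using classical velocity addition: v_total = v_object + v_platform
v_total = 11 + 4
v_total = 15 m/s

15 m/s


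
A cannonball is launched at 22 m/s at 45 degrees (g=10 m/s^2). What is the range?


Given: v0 = 22 m/s, theta = 45 deg, g = 10 m/s^2
sin(2*45) = sin(90) = 1
Using R = v0^2 * sin(2*theta) / g
R = 22^2 * 1 / 10
R = 484 / 10
R = 242/5 m

242/5 m


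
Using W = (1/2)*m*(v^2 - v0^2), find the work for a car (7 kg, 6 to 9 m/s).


Given: m = 7 kg, v0 = 6 m/s, v = 9 m/s
Using W = (1/2)*m*(v^2 - v0^2)
v^2 = 9^2 = 81
v0^2 = 6^2 = 36
v^2 - v0^2 = 81 - 36 = 45
W = (1/2)*7*45 = 315/2 J

315/2 J


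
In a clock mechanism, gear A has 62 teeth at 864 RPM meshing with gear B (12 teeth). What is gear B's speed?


Given: N1 = 62 teeth, w1 = 864 RPM, N2 = 12 teeth
Using N1*w1 = N2*w2
w2 = N1*w1 / N2
w2 = 62*864 / 12
w2 = 53568 / 12
w2 = 4464 RPM

4464 RPM


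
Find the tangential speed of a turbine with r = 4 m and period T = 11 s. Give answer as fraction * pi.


Given: radius r = 4 m, period T = 11 s
Using v = 2*pi*r / T
v = 2*pi*4 / 11
v = 8*pi / 11
v = 8/11*pi m/s

8/11*pi m/s


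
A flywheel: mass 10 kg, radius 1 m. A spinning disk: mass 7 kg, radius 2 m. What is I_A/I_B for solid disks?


Given: M1=10 kg, R1=1 m, M2=7 kg, R2=2 m
For a disk: I = (1/2)*M*R^2, so I_A/I_B = (M1*R1^2)/(M2*R2^2)
M1*R1^2 = 10*1 = 10
M2*R2^2 = 7*4 = 28
I_A/I_B = 10/28 = 5/14

5/14


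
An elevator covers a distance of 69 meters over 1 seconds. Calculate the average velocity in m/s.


Given: distance d = 69 m, time t = 1 s
Using v = d / t
v = 69 / 1
v = 69 m/s

69 m/s


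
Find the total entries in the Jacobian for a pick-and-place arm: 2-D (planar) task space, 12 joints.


Given: task space dimension = 2, joints = 12
Jacobian is a 2 x 12 matrix
Total entries = rows * columns
Total = 2 * 12
Total = 24

24


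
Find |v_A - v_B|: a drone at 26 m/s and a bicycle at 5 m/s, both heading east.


Given: v_A = 26 m/s east, v_B = 5 m/s east
Both move in the same direction; relative speed = |v_A - v_B|
|26 - 5| = |21|
= 21 m/s

21 m/s


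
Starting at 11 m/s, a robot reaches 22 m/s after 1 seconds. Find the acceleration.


Given: initial velocity v0 = 11 m/s, final velocity v = 22 m/s, time t = 1 s
Using a = (v - v0) / t
a = (22 - 11) / 1
a = 11 / 1
a = 11 m/s^2

11 m/s^2


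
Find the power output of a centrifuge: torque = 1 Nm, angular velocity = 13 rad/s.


Given: tau = 1 Nm, omega = 13 rad/s
Using P = tau * omega
P = 1 * 13
P = 13 W

13 W


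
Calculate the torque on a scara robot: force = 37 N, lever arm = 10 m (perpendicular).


Given: F = 37 N, r = 10 m, angle = 90 deg (perpendicular)
Using tau = F * r * sin(90)
sin(90) = 1
tau = 37 * 10 * 1
tau = 370 Nm

370 Nm


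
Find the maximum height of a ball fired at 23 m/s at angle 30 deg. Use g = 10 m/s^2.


Given: v0 = 23 m/s, theta = 30 deg, g = 10 m/s^2
sin^2(30) = 1/4
Using H = v0^2 * sin^2(theta) / (2*g)
H = 23^2 * 1/4 / (2*10)
H = 529 * 1/4 / 20
H = 529/4 / 20
H = 529/80 m

529/80 m


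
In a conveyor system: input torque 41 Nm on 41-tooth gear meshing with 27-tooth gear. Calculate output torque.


Given: N1 = 41, N2 = 27, T1 = 41 Nm
Using T2/T1 = N2/N1
T2 = T1 * N2 / N1
T2 = 41 * 27 / 41
T2 = 1107 / 41
T2 = 27 Nm

27 Nm


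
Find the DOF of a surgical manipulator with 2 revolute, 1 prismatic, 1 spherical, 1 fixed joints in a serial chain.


Given: serial robot with 2 revolute, 1 prismatic, 1 spherical, 1 fixed joints
DOF contribution per joint type: revolute=1, prismatic=1, spherical=3, fixed=0
DOF = 2*1 + 1*1 + 1*3 + 1*0
DOF = 6

6


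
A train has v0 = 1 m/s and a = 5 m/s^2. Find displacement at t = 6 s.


Given: v0 = 1 m/s, a = 5 m/s^2, t = 6 s
Using s = v0*t + (1/2)*a*t^2
s = 1*6 + (1/2)*5*6^2
s = 6 + (1/2)*180
s = 6 + 90
s = 96

96 m


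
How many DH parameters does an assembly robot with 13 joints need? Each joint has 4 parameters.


Given: 13 joints, 4 DH parameters per joint (d, theta, a, alpha)
Total DH parameters = number_of_joints * 4
Total = 13 * 4
Total = 52

52


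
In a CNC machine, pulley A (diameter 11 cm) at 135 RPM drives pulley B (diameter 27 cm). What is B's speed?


Given: D1 = 11 cm, w1 = 135 RPM, D2 = 27 cm
Using D1*w1 = D2*w2
w2 = D1*w1 / D2
w2 = 11*135 / 27
w2 = 1485 / 27
w2 = 55 RPM

55 RPM


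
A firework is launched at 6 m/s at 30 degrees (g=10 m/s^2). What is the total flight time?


Given: v0 = 6 m/s, theta = 30 deg, g = 10 m/s^2
sin(30) = 1/2
Using T = 2*v0*sin(theta) / g
T = 2*6*1/2 / 10
T = 6 / 10
T = 3/5 s

3/5 s


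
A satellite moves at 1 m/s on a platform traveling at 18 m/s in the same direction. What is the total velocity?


Given: object velocity = 1 m/s, platform velocity = 18 m/s (same direction)
Using classical velocity addition: v_total = v_object + v_platform
v_total = 1 + 18
v_total = 19 m/s

19 m/s


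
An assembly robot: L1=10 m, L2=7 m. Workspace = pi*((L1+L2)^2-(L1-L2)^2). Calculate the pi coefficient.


Given: L1 = 10, L2 = 7
(L1+L2)^2 = (17)^2 = 289
(L1-L2)^2 = (3)^2 = 9
Difference = 289 - 9 = 280
This equals 4*L1*L2 = 4*10*7 = 280
Workspace area = 280*pi

280


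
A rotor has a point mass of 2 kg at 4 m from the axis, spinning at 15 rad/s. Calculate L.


Given: m = 2 kg, r = 4 m, omega = 15 rad/s
For a point mass: I = m*r^2
I = 2*4^2 = 2*16 = 32
L = I*omega = 32*15
L = 480 kg*m^2/s

480 kg*m^2/s


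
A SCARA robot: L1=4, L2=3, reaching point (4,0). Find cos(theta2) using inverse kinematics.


Given: L1 = 4, L2 = 3, target (x, y) = (4, 0)
Using cos(theta2) = (x^2 + y^2 - L1^2 - L2^2) / (2*L1*L2)
x^2 + y^2 = 4^2 + 0 = 16
L1^2 + L2^2 = 16 + 9 = 25
Numerator = 16 - 25 = -9
Denominator = 2*4*3 = 24
cos(theta2) = -9/24 = -3/8

-3/8


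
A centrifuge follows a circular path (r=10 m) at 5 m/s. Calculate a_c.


Given: v = 5 m/s, r = 10 m
Using a_c = v^2 / r
a_c = 5^2 / 10
a_c = 25 / 10
a_c = 5/2 m/s^2

5/2 m/s^2


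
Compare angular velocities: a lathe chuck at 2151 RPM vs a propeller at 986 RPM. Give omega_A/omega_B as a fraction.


Given: RPM_A = 2151, RPM_B = 986
omega = 2*pi*RPM/60, so omega_A/omega_B = RPM_A / RPM_B
omega_A/omega_B = 2151 / 986
omega_A/omega_B = 2151/986

2151/986


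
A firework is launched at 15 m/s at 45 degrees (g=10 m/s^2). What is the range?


Given: v0 = 15 m/s, theta = 45 deg, g = 10 m/s^2
sin(2*45) = sin(90) = 1
Using R = v0^2 * sin(2*theta) / g
R = 15^2 * 1 / 10
R = 225 / 10
R = 45/2 m

45/2 m


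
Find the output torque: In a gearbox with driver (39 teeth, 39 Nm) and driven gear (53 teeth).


Given: N1 = 39, N2 = 53, T1 = 39 Nm
Using T2/T1 = N2/N1
T2 = T1 * N2 / N1
T2 = 39 * 53 / 39
T2 = 2067 / 39
T2 = 53 Nm

53 Nm


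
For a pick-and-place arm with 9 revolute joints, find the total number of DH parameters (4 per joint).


Given: 9 joints, 4 DH parameters per joint (d, theta, a, alpha)
Total DH parameters = number_of_joints * 4
Total = 9 * 4
Total = 36

36


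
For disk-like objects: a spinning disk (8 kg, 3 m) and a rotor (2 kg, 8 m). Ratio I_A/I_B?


Given: M1=8 kg, R1=3 m, M2=2 kg, R2=8 m
For a disk: I = (1/2)*M*R^2, so I_A/I_B = (M1*R1^2)/(M2*R2^2)
M1*R1^2 = 8*9 = 72
M2*R2^2 = 2*64 = 128
I_A/I_B = 72/128 = 9/16

9/16


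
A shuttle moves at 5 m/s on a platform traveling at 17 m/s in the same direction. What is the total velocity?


Given: object velocity = 5 m/s, platform velocity = 17 m/s (same direction)
Using classical velocity addition: v_total = v_object + v_platform
v_total = 5 + 17
v_total = 22 m/s

22 m/s


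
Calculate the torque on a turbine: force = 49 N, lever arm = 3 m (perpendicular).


Given: F = 49 N, r = 3 m, angle = 90 deg (perpendicular)
Using tau = F * r * sin(90)
sin(90) = 1
tau = 49 * 3 * 1
tau = 147 Nm

147 Nm


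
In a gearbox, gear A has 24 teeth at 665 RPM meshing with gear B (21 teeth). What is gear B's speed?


Given: N1 = 24 teeth, w1 = 665 RPM, N2 = 21 teeth
Using N1*w1 = N2*w2
w2 = N1*w1 / N2
w2 = 24*665 / 21
w2 = 15960 / 21
w2 = 760 RPM

760 RPM


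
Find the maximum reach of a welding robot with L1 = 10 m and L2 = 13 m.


Given: L1 = 10 m, L2 = 13 m
For a 2-link planar arm, max reach = L1 + L2 (fully extended)
Max reach = 10 + 13
Max reach = 23 m

23 m


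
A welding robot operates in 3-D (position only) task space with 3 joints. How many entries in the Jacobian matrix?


Given: task space dimension = 3, joints = 3
Jacobian is a 3 x 3 matrix
Total entries = rows * columns
Total = 3 * 3
Total = 9

9


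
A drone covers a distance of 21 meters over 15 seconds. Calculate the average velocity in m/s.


Given: distance d = 21 m, time t = 15 s
Using v = d / t
v = 21 / 15
v = 7/5 m/s

7/5 m/s


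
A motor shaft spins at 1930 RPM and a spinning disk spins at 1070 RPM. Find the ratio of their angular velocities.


Given: RPM_A = 1930, RPM_B = 1070
omega = 2*pi*RPM/60, so omega_A/omega_B = RPM_A / RPM_B
omega_A/omega_B = 1930 / 1070
omega_A/omega_B = 193/107

193/107


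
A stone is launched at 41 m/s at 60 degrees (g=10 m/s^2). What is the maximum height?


Given: v0 = 41 m/s, theta = 60 deg, g = 10 m/s^2
sin^2(60) = 3/4
Using H = v0^2 * sin^2(theta) / (2*g)
H = 41^2 * 3/4 / (2*10)
H = 1681 * 3/4 / 20
H = 5043/4 / 20
H = 5043/80 m

5043/80 m


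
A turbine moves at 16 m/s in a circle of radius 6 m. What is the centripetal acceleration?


Given: v = 16 m/s, r = 6 m
Using a_c = v^2 / r
a_c = 16^2 / 6
a_c = 256 / 6
a_c = 128/3 m/s^2

128/3 m/s^2


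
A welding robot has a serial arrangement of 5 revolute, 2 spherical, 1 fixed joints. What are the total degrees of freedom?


Given: serial robot with 5 revolute, 2 spherical, 1 fixed joints
DOF contribution per joint type: revolute=1, prismatic=1, spherical=3, fixed=0
DOF = 5*1 + 2*3 + 1*0
DOF = 11

11


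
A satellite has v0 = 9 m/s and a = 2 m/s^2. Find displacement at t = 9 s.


Given: v0 = 9 m/s, a = 2 m/s^2, t = 9 s
Using s = v0*t + (1/2)*a*t^2
s = 9*9 + (1/2)*2*9^2
s = 81 + (1/2)*162
s = 81 + 81
s = 162

162 m


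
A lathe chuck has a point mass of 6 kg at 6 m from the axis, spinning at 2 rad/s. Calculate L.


Given: m = 6 kg, r = 6 m, omega = 2 rad/s
For a point mass: I = m*r^2
I = 6*6^2 = 6*36 = 216
L = I*omega = 216*2
L = 432 kg*m^2/s

432 kg*m^2/s


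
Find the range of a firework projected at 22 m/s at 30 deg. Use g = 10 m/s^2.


Given: v0 = 22 m/s, theta = 30 deg, g = 10 m/s^2
sin(2*30) = sin(60) = sqrt(3)/2
Using R = v0^2 * sin(2*theta) / g
R = 22^2 * (sqrt(3)/2) / 10
R = 484 * sqrt(3) / 20
R = 121/5*sqrt(3) m

121/5*sqrt(3) m


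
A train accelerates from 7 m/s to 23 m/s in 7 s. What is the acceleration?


Given: initial velocity v0 = 7 m/s, final velocity v = 23 m/s, time t = 7 s
Using a = (v - v0) / t
a = (23 - 7) / 7
a = 16 / 7
a = 16/7 m/s^2

16/7 m/s^2


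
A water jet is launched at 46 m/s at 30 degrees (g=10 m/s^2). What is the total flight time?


Given: v0 = 46 m/s, theta = 30 deg, g = 10 m/s^2
sin(30) = 1/2
Using T = 2*v0*sin(theta) / g
T = 2*46*1/2 / 10
T = 46 / 10
T = 23/5 s

23/5 s


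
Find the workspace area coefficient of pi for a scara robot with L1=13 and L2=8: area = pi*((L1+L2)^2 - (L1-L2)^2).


Given: L1 = 13, L2 = 8
(L1+L2)^2 = (21)^2 = 441
(L1-L2)^2 = (5)^2 = 25
Difference = 441 - 25 = 416
This equals 4*L1*L2 = 4*13*8 = 416
Workspace area = 416*pi

416


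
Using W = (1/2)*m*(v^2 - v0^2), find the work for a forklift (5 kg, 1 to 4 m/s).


Given: m = 5 kg, v0 = 1 m/s, v = 4 m/s
Using W = (1/2)*m*(v^2 - v0^2)
v^2 = 4^2 = 16
v0^2 = 1^2 = 1
v^2 - v0^2 = 16 - 1 = 15
W = (1/2)*5*15 = 75/2 J

75/2 J


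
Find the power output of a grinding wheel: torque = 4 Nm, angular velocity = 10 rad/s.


Given: tau = 4 Nm, omega = 10 rad/s
Using P = tau * omega
P = 4 * 10
P = 40 W

40 W


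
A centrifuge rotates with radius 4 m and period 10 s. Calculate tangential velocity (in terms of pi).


Given: radius r = 4 m, period T = 10 s
Using v = 2*pi*r / T
v = 2*pi*4 / 10
v = 8*pi / 10
v = 4/5*pi m/s

4/5*pi m/s


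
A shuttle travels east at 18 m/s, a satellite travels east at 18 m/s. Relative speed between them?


Given: v_A = 18 m/s east, v_B = 18 m/s east
Both move in the same direction; relative speed = |v_A - v_B|
|18 - 18| = |0|
= 0 m/s

0 m/s


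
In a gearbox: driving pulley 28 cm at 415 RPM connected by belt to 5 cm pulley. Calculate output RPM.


Given: D1 = 28 cm, w1 = 415 RPM, D2 = 5 cm
Using D1*w1 = D2*w2
w2 = D1*w1 / D2
w2 = 28*415 / 5
w2 = 11620 / 5
w2 = 2324 RPM

2324 RPM


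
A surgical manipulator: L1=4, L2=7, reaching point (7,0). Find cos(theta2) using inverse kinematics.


Given: L1 = 4, L2 = 7, target (x, y) = (7, 0)
Using cos(theta2) = (x^2 + y^2 - L1^2 - L2^2) / (2*L1*L2)
x^2 + y^2 = 7^2 + 0 = 49
L1^2 + L2^2 = 16 + 49 = 65
Numerator = 49 - 65 = -16
Denominator = 2*4*7 = 56
cos(theta2) = -16/56 = -2/7

-2/7


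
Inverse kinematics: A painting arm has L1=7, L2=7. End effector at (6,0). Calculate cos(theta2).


Given: L1 = 7, L2 = 7, target (x, y) = (6, 0)
Using cos(theta2) = (x^2 + y^2 - L1^2 - L2^2) / (2*L1*L2)
x^2 + y^2 = 6^2 + 0 = 36
L1^2 + L2^2 = 49 + 49 = 98
Numerator = 36 - 98 = -62
Denominator = 2*7*7 = 98
cos(theta2) = -62/98 = -31/49

-31/49


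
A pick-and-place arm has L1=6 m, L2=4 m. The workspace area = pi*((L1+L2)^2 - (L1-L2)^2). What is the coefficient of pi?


Given: L1 = 6, L2 = 4
(L1+L2)^2 = (10)^2 = 100
(L1-L2)^2 = (2)^2 = 4
Difference = 100 - 4 = 96
This equals 4*L1*L2 = 4*6*4 = 96
Workspace area = 96*pi

96


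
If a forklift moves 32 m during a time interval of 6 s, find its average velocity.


Given: distance d = 32 m, time t = 6 s
Using v = d / t
v = 32 / 6
v = 16/3 m/s

16/3 m/s


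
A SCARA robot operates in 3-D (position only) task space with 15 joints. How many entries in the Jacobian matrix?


Given: task space dimension = 3, joints = 15
Jacobian is a 3 x 15 matrix
Total entries = rows * columns
Total = 3 * 15
Total = 45

45


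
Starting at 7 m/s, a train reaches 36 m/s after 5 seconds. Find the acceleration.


Given: initial velocity v0 = 7 m/s, final velocity v = 36 m/s, time t = 5 s
Using a = (v - v0) / t
a = (36 - 7) / 5
a = 29 / 5
a = 29/5 m/s^2

29/5 m/s^2


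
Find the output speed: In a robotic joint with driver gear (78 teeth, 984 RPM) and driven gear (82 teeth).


Given: N1 = 78 teeth, w1 = 984 RPM, N2 = 82 teeth
Using N1*w1 = N2*w2
w2 = N1*w1 / N2
w2 = 78*984 / 82
w2 = 76752 / 82
w2 = 936 RPM

936 RPM


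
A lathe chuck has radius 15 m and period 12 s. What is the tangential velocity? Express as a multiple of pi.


Given: radius r = 15 m, period T = 12 s
Using v = 2*pi*r / T
v = 2*pi*15 / 12
v = 30*pi / 12
v = 5/2*pi m/s

5/2*pi m/s


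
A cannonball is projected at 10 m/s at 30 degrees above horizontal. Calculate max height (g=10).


Given: v0 = 10 m/s, theta = 30 deg, g = 10 m/s^2
sin^2(30) = 1/4
Using H = v0^2 * sin^2(theta) / (2*g)
H = 10^2 * 1/4 / (2*10)
H = 100 * 1/4 / 20
H = 25 / 20
H = 5/4 m

5/4 m


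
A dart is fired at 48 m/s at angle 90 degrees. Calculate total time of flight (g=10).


Given: v0 = 48 m/s, theta = 90 deg, g = 10 m/s^2
sin(90) = 1
Using T = 2*v0*sin(theta) / g
T = 2*48*1 / 10
T = 96 / 10
T = 48/5 s

48/5 s


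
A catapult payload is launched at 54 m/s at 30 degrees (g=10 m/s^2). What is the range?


Given: v0 = 54 m/s, theta = 30 deg, g = 10 m/s^2
sin(2*30) = sin(60) = sqrt(3)/2
Using R = v0^2 * sin(2*theta) / g
R = 54^2 * (sqrt(3)/2) / 10
R = 2916 * sqrt(3) / 20
R = 729/5*sqrt(3) m

729/5*sqrt(3) m


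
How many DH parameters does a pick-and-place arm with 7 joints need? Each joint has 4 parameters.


Given: 7 joints, 4 DH parameters per joint (d, theta, a, alpha)
Total DH parameters = number_of_joints * 4
Total = 7 * 4
Total = 28

28


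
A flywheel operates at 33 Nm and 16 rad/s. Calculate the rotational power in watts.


Given: tau = 33 Nm, omega = 16 rad/s
Using P = tau * omega
P = 33 * 16
P = 528 W

528 W


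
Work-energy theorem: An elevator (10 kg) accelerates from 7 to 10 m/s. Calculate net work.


Given: m = 10 kg, v0 = 7 m/s, v = 10 m/s
Using W = (1/2)*m*(v^2 - v0^2)
v^2 = 10^2 = 100
v0^2 = 7^2 = 49
v^2 - v0^2 = 100 - 49 = 51
W = (1/2)*10*51 = 255 J

255 J


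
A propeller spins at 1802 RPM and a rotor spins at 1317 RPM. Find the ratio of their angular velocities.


Given: RPM_A = 1802, RPM_B = 1317
omega = 2*pi*RPM/60, so omega_A/omega_B = RPM_A / RPM_B
omega_A/omega_B = 1802 / 1317
omega_A/omega_B = 1802/1317

1802/1317


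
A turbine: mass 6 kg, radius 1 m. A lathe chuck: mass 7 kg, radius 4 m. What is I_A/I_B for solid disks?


Given: M1=6 kg, R1=1 m, M2=7 kg, R2=4 m
For a disk: I = (1/2)*M*R^2, so I_A/I_B = (M1*R1^2)/(M2*R2^2)
M1*R1^2 = 6*1 = 6
M2*R2^2 = 7*16 = 112
I_A/I_B = 6/112 = 3/56

3/56


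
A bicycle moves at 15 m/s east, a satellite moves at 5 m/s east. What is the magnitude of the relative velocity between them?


Given: v_A = 15 m/s east, v_B = 5 m/s east
Both move in the same direction; relative speed = |v_A - v_B|
|15 - 5| = |10|
= 10 m/s

10 m/s


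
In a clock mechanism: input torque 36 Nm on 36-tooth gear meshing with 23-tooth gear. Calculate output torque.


Given: N1 = 36, N2 = 23, T1 = 36 Nm
Using T2/T1 = N2/N1
T2 = T1 * N2 / N1
T2 = 36 * 23 / 36
T2 = 828 / 36
T2 = 23 Nm

23 Nm


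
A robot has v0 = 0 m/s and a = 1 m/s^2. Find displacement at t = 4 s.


Given: v0 = 0 m/s, a = 1 m/s^2, t = 4 s
Using s = v0*t + (1/2)*a*t^2
s = 0*4 + (1/2)*1*4^2
s = 0 + (1/2)*16
s = 0 + 8
s = 8

8 m


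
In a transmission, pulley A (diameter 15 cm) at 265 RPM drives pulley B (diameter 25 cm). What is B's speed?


Given: D1 = 15 cm, w1 = 265 RPM, D2 = 25 cm
Using D1*w1 = D2*w2
w2 = D1*w1 / D2
w2 = 15*265 / 25
w2 = 3975 / 25
w2 = 159 RPM

159 RPM


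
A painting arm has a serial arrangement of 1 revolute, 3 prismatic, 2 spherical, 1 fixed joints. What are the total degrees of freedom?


Given: serial robot with 1 revolute, 3 prismatic, 2 spherical, 1 fixed joints
DOF contribution per joint type: revolute=1, prismatic=1, spherical=3, fixed=0
DOF = 1*1 + 3*1 + 2*3 + 1*0
DOF = 10

10


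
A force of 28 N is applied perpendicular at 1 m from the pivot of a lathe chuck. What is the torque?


Given: F = 28 N, r = 1 m, angle = 90 deg (perpendicular)
Using tau = F * r * sin(90)
sin(90) = 1
tau = 28 * 1 * 1
tau = 28 Nm

28 Nm


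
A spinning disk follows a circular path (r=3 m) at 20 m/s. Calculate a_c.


Given: v = 20 m/s, r = 3 m
Using a_c = v^2 / r
a_c = 20^2 / 3
a_c = 400 / 3
a_c = 400/3 m/s^2

400/3 m/s^2


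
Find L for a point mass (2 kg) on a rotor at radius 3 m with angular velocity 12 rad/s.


Given: m = 2 kg, r = 3 m, omega = 12 rad/s
For a point mass: I = m*r^2
I = 2*3^2 = 2*9 = 18
L = I*omega = 18*12
L = 216 kg*m^2/s

216 kg*m^2/s


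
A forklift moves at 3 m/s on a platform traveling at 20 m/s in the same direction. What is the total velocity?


Given: object velocity = 3 m/s, platform velocity = 20 m/s (same direction)
Using classical velocity addition: v_total = v_object + v_platform
v_total = 3 + 20
v_total = 23 m/s

23 m/s


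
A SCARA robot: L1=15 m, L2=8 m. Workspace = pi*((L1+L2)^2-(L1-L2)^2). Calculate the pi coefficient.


Given: L1 = 15, L2 = 8
(L1+L2)^2 = (23)^2 = 529
(L1-L2)^2 = (7)^2 = 49
Difference = 529 - 49 = 480
This equals 4*L1*L2 = 4*15*8 = 480
Workspace area = 480*pi

480


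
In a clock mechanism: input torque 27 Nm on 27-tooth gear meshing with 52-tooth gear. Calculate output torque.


Given: N1 = 27, N2 = 52, T1 = 27 Nm
Using T2/T1 = N2/N1
T2 = T1 * N2 / N1
T2 = 27 * 52 / 27
T2 = 1404 / 27
T2 = 52 Nm

52 Nm


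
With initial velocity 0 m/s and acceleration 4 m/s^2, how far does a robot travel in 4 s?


Given: v0 = 0 m/s, a = 4 m/s^2, t = 4 s
Using s = v0*t + (1/2)*a*t^2
s = 0*4 + (1/2)*4*4^2
s = 0 + (1/2)*64
s = 0 + 32
s = 32

32 m


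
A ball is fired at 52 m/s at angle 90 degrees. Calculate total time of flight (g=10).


Given: v0 = 52 m/s, theta = 90 deg, g = 10 m/s^2
sin(90) = 1
Using T = 2*v0*sin(theta) / g
T = 2*52*1 / 10
T = 104 / 10
T = 52/5 s

52/5 s


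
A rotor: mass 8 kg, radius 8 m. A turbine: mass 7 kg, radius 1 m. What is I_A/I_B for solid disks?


Given: M1=8 kg, R1=8 m, M2=7 kg, R2=1 m
For a disk: I = (1/2)*M*R^2, so I_A/I_B = (M1*R1^2)/(M2*R2^2)
M1*R1^2 = 8*64 = 512
M2*R2^2 = 7*1 = 7
I_A/I_B = 512/7 = 512/7

512/7


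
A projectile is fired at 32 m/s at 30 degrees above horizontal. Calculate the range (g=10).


Given: v0 = 32 m/s, theta = 30 deg, g = 10 m/s^2
sin(2*30) = sin(60) = sqrt(3)/2
Using R = v0^2 * sin(2*theta) / g
R = 32^2 * (sqrt(3)/2) / 10
R = 1024 * sqrt(3) / 20
R = 256/5*sqrt(3) m

256/5*sqrt(3) m


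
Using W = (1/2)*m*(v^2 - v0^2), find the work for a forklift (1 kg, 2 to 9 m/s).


Given: m = 1 kg, v0 = 2 m/s, v = 9 m/s
Using W = (1/2)*m*(v^2 - v0^2)
v^2 = 9^2 = 81
v0^2 = 2^2 = 4
v^2 - v0^2 = 81 - 4 = 77
W = (1/2)*1*77 = 77/2 J

77/2 J


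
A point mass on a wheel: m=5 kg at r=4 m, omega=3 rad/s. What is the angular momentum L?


Given: m = 5 kg, r = 4 m, omega = 3 rad/s
For a point mass: I = m*r^2
I = 5*4^2 = 5*16 = 80
L = I*omega = 80*3
L = 240 kg*m^2/s

240 kg*m^2/s


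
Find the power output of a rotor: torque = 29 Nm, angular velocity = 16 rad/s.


Given: tau = 29 Nm, omega = 16 rad/s
Using P = tau * omega
P = 29 * 16
P = 464 W

464 W


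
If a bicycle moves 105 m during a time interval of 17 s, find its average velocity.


Given: distance d = 105 m, time t = 17 s
Using v = d / t
v = 105 / 17
v = 105/17 m/s

105/17 m/s


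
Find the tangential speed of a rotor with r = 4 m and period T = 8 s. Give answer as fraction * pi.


Given: radius r = 4 m, period T = 8 s
Using v = 2*pi*r / T
v = 2*pi*4 / 8
v = 8*pi / 8
v = 1*pi m/s

1*pi m/s


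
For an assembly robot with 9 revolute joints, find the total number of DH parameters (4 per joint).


Given: 9 joints, 4 DH parameters per joint (d, theta, a, alpha)
Total DH parameters = number_of_joints * 4
Total = 9 * 4
Total = 36

36


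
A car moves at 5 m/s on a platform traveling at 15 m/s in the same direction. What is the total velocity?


Given: object velocity = 5 m/s, platform velocity = 15 m/s (same direction)
Using classical velocity addition: v_total = v_object + v_platform
v_total = 5 + 15
v_total = 20 m/s

20 m/s


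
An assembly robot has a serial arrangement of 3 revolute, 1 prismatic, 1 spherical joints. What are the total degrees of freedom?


Given: serial robot with 3 revolute, 1 prismatic, 1 spherical joints
DOF contribution per joint type: revolute=1, prismatic=1, spherical=3, fixed=0
DOF = 3*1 + 1*1 + 1*3
DOF = 7

7


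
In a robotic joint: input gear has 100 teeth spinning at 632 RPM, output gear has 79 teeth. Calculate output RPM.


Given: N1 = 100 teeth, w1 = 632 RPM, N2 = 79 teeth
Using N1*w1 = N2*w2
w2 = N1*w1 / N2
w2 = 100*632 / 79
w2 = 63200 / 79
w2 = 800 RPM

800 RPM


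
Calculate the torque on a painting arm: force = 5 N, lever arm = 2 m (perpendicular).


Given: F = 5 N, r = 2 m, angle = 90 deg (perpendicular)
Using tau = F * r * sin(90)
sin(90) = 1
tau = 5 * 2 * 1
tau = 10 Nm

10 Nm


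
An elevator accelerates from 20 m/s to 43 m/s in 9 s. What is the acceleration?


Given: initial velocity v0 = 20 m/s, final velocity v = 43 m/s, time t = 9 s
Using a = (v - v0) / t
a = (43 - 20) / 9
a = 23 / 9
a = 23/9 m/s^2

23/9 m/s^2


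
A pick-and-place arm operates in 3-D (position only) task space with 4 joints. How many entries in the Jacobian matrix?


Given: task space dimension = 3, joints = 4
Jacobian is a 3 x 4 matrix
Total entries = rows * columns
Total = 3 * 4
Total = 12

12


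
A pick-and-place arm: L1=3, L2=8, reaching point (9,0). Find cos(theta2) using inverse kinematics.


Given: L1 = 3, L2 = 8, target (x, y) = (9, 0)
Using cos(theta2) = (x^2 + y^2 - L1^2 - L2^2) / (2*L1*L2)
x^2 + y^2 = 9^2 + 0 = 81
L1^2 + L2^2 = 9 + 64 = 73
Numerator = 81 - 73 = 8
Denominator = 2*3*8 = 48
cos(theta2) = 8/48 = 1/6

1/6


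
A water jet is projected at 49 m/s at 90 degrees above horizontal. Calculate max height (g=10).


Given: v0 = 49 m/s, theta = 90 deg, g = 10 m/s^2
sin^2(90) = 1
Using H = v0^2 * sin^2(theta) / (2*g)
H = 49^2 * 1 / (2*10)
H = 2401 * 1 / 20
H = 2401 / 20
H = 2401/20 m

2401/20 m


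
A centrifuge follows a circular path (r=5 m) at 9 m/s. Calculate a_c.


Given: v = 9 m/s, r = 5 m
Using a_c = v^2 / r
a_c = 9^2 / 5
a_c = 81 / 5
a_c = 81/5 m/s^2

81/5 m/s^2


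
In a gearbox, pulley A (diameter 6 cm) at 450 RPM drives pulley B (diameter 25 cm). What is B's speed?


Given: D1 = 6 cm, w1 = 450 RPM, D2 = 25 cm
Using D1*w1 = D2*w2
w2 = D1*w1 / D2
w2 = 6*450 / 25
w2 = 2700 / 25
w2 = 108 RPM

108 RPM
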